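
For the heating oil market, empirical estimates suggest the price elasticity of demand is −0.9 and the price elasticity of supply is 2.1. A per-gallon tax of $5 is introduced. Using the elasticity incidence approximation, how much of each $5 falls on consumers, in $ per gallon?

Consumers bear ≈ $3.5 per gallon.

Incidence ratio: consumers' share ≈ εs / (εs + |εd|) = 2.1 / (2.1 + 0.9) = 0.7.
So consumers bear ≈ 0.7 × $5 = $3.5; producers bear $1.5.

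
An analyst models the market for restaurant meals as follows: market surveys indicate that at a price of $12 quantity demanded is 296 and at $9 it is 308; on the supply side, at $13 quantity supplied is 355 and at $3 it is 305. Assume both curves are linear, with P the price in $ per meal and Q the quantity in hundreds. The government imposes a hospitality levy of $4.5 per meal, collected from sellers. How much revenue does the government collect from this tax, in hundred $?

Demand slope: (308 − 296)/(9 − 12) = -4, so Qd = 344 − 4P.
Supply slope: (305 − 355)/(3 − 13) = 5, so Qs = 5P + 290.
Without the tax, 344 − 4P = 5P + 290 gives 9P = 54, so P* = $6 and Q* = 320.
With the tax collected from sellers, supply shifts: Qs = 5(P − 4.5) + 290.
Solving gives Q = 310 with consumers paying $8.5 and sellers receiving $4 (the $4.5 wedge).
Revenue = t · Q = 4.5 · 310 = $1395.

Tax revenue = $1395 hundred.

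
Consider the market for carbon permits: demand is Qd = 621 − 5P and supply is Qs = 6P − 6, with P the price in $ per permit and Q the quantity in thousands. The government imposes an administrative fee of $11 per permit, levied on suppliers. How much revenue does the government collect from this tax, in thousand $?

Tax revenue = $3366 thousand.

Without the tax, 621 − 5P = 6P − 6 gives 11P = 627, so P* = $57 and Q* = 336.
With the tax collected from suppliers, supply shifts: Qs = 6(P − 11) − 6.
Solving gives Q = 306 with buyers paying $63 and suppliers receiving $52 (the $11 wedge).
Revenue = t · Q = 11 · 306 = $3366.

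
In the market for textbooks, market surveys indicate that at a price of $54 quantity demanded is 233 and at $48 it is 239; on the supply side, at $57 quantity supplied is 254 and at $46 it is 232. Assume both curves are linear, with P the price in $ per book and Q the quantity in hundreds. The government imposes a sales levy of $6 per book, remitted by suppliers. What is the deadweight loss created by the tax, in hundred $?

Demand slope: (239 − 233)/(48 − 54) = -1, so Qd = 287 − P.
Supply slope: (232 − 254)/(46 − 57) = 2, so Qs = 2P + 140.
Without the tax, 287 − P = 2P + 140 gives 3P = 147, so P* = $49 and Q* = 238.
With the tax collected from suppliers, supply shifts: Qs = 2(P − 6) + 140.
Solving gives Q = 234 with buyers paying $53 and suppliers receiving $47 (the $6 wedge).
Quantity falls by |ΔQ| = |238 − 234| = 4.
DWL = ½ · t · |ΔQ| = ½ · 6 · 4 = $12.

Deadweight loss = $12 hundred.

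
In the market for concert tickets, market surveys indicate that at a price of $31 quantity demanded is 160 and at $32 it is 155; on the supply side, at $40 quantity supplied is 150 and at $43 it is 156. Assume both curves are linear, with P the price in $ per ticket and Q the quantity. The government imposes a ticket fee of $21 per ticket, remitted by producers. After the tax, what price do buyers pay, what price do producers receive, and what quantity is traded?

Demand slope: (155 − 160)/(32 − 31) = -5, so Qd = 315 − 5P.
Supply slope: (156 − 150)/(43 − 40) = 2, so Qs = 2P + 70.
Before the tax: set 315 − 5P = 2P + 70 → P* = $35, Q* = 140.
With the tax collected from producers, supply shifts: Qs = 2(P − 21) + 70.
New equilibrium: buyers pay $41, producers receive $20, Q = 110. (Wedge: Pb − Ps = 21.)

Buyers pay $41; producers receive $20; quantity = 110.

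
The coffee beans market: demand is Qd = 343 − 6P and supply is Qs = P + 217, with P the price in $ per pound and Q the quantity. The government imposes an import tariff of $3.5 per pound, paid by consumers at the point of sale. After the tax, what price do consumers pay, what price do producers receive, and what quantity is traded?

Consumers pay $18.5; producers receive $15; quantity = 232.

Without the tax, 343 − 6P = P + 217 gives 7P = 126, so P* = $18 and Q* = 235.
With the tax collected from consumers, demand (in seller-price terms) shifts: Qd = 343 − 6(P + 3.5).
New equilibrium: consumers pay $18.5, producers receive $15, Q = 232. (Wedge: Pb − Ps = 3.5.)
The less price-elastic side of the market bears the larger share of a per-unit tax.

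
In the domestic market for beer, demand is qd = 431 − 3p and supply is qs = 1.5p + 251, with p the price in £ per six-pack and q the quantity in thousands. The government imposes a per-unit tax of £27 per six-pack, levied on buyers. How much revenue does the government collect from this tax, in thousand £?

Tax revenue = £7668 thousand.

Without the tax, 431 − 3p = 1.5p + 251 gives 4.5p = 180, so p* = £40 and q* = 311.
With the tax collected from buyers, demand (in seller-price terms) shifts: qd = 431 − 3(p + 27).
Solving gives q = 284 with buyers paying £49 and sellers receiving £22 (the £27 wedge).
Revenue = t · Q = 27 · 284 = £7668.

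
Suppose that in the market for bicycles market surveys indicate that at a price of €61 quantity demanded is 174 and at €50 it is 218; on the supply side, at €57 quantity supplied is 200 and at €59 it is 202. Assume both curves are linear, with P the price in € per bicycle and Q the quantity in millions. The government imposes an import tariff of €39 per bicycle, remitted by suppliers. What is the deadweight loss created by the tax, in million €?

Deadweight loss = €608.4 million.

Demand slope: (218 − 174)/(50 − 61) = -4, so Qd = 418 − 4P.
Supply slope: (202 − 200)/(59 − 57) = 1, so Qs = P + 143.
Before the tax: set 418 − 4P = P + 143 → P* = €55, Q* = 198.
With the tax collected from suppliers, supply shifts: Qs = (P − 39) + 143.
New equilibrium: consumers pay €62.8, suppliers receive €23.8, Q = 166.8. (Wedge: Pb − Ps = 39.)
Quantity falls by |ΔQ| = |198 − 166.8| = 31.2.
DWL = ½ · t · |ΔQ| = ½ · 39 · 31.2 = €608.4.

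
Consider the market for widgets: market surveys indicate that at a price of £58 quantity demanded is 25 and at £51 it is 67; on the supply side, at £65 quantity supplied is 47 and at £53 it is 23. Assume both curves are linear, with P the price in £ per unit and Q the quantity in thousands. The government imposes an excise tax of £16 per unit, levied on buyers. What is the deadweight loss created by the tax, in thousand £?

Demand slope: (67 − 25)/(51 − 58) = -6, so Qd = 373 − 6P.
Supply slope: (23 − 47)/(53 − 65) = 2, so Qs = 2P − 83.
Without the tax, 373 − 6P = 2P − 83 gives 8P = 456, so P* = £57 and Q* = 31.
With the tax collected from buyers, demand (in seller-price terms) shifts: Qd = 373 − 6(P + 16).
Solving gives Q = 7 with buyers paying £61 and suppliers receiving £45 (the £16 wedge).
Quantity falls by |ΔQ| = |31 − 7| = 24.
DWL = ½ · t · |ΔQ| = ½ · 16 · 24 = £192.

Deadweight loss = £192 thousand.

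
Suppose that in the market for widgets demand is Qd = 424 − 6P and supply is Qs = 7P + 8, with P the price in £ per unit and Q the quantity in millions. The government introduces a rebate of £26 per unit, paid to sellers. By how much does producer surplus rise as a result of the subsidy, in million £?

Producer surplus rises by £3288 million.

Before the subsidy: set 424 − 6P = 7P + 8 → P* = £32, Q* = 232.
With a per-unit subsidy paid to sellers, each receives P + 26 per unit sold, so supply becomes Qs = 7(P + 26) + 8.
Solving gives Q = 316 with buyers paying £18 and sellers receiving £44 (the £26 wedge).
ΔPS is the trapezoid between Q = 316 and Q = 232 of height £12: ½ · (232 + 316) · 12 = £3288.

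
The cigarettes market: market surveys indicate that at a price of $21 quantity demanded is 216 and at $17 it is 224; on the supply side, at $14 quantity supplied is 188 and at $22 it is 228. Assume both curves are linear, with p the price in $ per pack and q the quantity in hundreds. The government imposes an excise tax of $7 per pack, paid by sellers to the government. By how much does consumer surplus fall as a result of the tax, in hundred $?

Demand slope: (224 − 216)/(17 − 21) = -2, so qd = 258 − 2p.
Supply slope: (228 − 188)/(22 − 14) = 5, so qs = 5p + 118.
Before the tax: set 258 − 2p = 5p + 118 → p* = $20, q* = 218.
With the tax collected from sellers, supply shifts: qs = 5(p − 7) + 118.
Solving gives q = 208 with consumers paying $25 and sellers receiving $18 (the $7 wedge).
ΔCS is the trapezoid between Q = 208 and Q = 218 of height $5: ½ · (218 + 208) · 5 = $1065.

Consumer surplus falls by $1065 hundred.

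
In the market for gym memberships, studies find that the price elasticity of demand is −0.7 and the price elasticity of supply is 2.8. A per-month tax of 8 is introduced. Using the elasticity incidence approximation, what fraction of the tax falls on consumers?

Incidence ratio: consumers' share ≈ εs / (εs + |εd|) = 2.8 / (2.8 + 0.7) = 0.8.
Supply is the more elastic side, so consumers bear the larger share.

Consumers' share ≈ 0.8.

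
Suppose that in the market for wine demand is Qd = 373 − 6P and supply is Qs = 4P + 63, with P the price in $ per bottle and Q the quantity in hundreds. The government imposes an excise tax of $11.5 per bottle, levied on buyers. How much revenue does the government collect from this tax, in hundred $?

Tax revenue = $1833.1 hundred.

Without the tax, 373 − 6P = 4P + 63 gives 10P = 310, so P* = $31 and Q* = 187.
With the tax collected from buyers, demand (in seller-price terms) shifts: Qd = 373 − 6(P + 11.5).
New equilibrium: buyers pay $35.6, sellers receive $24.1, Q = 159.4. (Wedge: Pb − Ps = 11.5.)
Revenue = t · Q = 11.5 · 159.4 = $1833.1.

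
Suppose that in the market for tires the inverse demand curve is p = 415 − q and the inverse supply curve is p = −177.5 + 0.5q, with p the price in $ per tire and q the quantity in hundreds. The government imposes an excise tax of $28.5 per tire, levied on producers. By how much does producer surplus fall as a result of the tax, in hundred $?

Rewrite in direct form: qd = 415 − p and qs = 2p + 355.
Before the tax: set 415 − p = 2p + 355 → p* = $20, q* = 395.
With the tax collected from producers, supply shifts: qs = 2(p − 28.5) + 355.
New equilibrium: consumers pay $39, producers receive $10.5, q = 376. (Wedge: pb − ps = 28.5.)
ΔPS is the trapezoid between Q = 376 and Q = 395 of height $9.5: ½ · (395 + 376) · 9.5 = $3662.25.

Producer surplus falls by $3662.25 hundred.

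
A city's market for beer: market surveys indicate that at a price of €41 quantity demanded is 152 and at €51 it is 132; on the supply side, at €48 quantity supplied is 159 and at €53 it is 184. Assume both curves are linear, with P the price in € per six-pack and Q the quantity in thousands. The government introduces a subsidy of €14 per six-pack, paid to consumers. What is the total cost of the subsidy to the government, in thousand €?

Government outlay = €2296 thousand.

Demand slope: (132 − 152)/(51 − 41) = -2, so Qd = 234 − 2P.
Supply slope: (184 − 159)/(53 − 48) = 5, so Qs = 5P − 81.
Before the subsidy: set 234 − 2P = 5P − 81 → P* = €45, Q* = 144.
With a per-unit subsidy paid to consumers, each effectively pays P − 14, so demand becomes Qd = 234 − 2(P − 14).
Solving gives Q = 164 with consumers paying €35 and producers receiving €49 (the €14 wedge).
Outlay = t · Q = 14 · 164 = €2296.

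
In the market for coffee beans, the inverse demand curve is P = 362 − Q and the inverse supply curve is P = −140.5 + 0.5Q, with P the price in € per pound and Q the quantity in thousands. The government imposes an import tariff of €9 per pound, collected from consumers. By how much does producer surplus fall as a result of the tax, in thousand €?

Rewrite in direct form: Qd = 362 − P and Qs = 2P + 281.
Without the tax, 362 − P = 2P + 281 gives 3P = 81, so P* = €27 and Q* = 335.
With the tax collected from consumers, demand (in seller-price terms) shifts: Qd = 362 − (P + 9).
New equilibrium: consumers pay €33, suppliers receive €24, Q = 329. (Wedge: Pb − Ps = 9.)
ΔPS is the trapezoid between Q = 329 and Q = 335 of height €3: ½ · (335 + 329) · 3 = €996.

Producer surplus falls by €996 thousand.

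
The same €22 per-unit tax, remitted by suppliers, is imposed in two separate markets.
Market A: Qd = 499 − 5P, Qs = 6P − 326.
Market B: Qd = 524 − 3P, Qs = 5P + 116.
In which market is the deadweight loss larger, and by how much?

Market A: pre-tax P* = €75, Q* = 124; post-tax Q = 64; deadweight loss = €660.
Market B: pre-tax P* = €51, Q* = 371; post-tax Q = 329.75; deadweight loss = €453.75.
Difference: €660 vs €453.75 → market A is larger by €206.25.

Market A, by €206.25.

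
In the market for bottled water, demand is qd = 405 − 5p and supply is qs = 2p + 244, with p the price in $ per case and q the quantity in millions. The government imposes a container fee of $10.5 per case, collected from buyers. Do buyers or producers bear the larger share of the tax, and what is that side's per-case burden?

Before the tax: set 405 − 5p = 2p + 244 → p* = $23, q* = 290.
With the tax collected from buyers, demand (in seller-price terms) shifts: qd = 405 − 5(p + 10.5).
Solving gives q = 275 with buyers paying $26 and producers receiving $15.5 (the $10.5 wedge).
Per-case burden: buyers $3, producers $7.5.
Producers take the larger share because supply is less price-elastic here (demand slope 5 vs supply slope 2).
The less price-elastic side of the market bears the larger share of a per-unit tax.

Producers bear the larger share: $7.5 per case.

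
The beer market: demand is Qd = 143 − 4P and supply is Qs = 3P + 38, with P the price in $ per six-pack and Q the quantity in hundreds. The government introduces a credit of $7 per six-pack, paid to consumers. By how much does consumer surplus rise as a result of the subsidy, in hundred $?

Consumer surplus rises by $267 hundred.

Before the subsidy: set 143 − 4P = 3P + 38 → P* = $15, Q* = 83.
With a per-unit subsidy paid to consumers, each effectively pays P − 7, so demand becomes Qd = 143 − 4(P − 7).
Solving gives Q = 95 with consumers paying $12 and sellers receiving $19 (the $7 wedge).
ΔCS is the trapezoid between Q = 95 and Q = 83 of height $3: ½ · (83 + 95) · 3 = $267.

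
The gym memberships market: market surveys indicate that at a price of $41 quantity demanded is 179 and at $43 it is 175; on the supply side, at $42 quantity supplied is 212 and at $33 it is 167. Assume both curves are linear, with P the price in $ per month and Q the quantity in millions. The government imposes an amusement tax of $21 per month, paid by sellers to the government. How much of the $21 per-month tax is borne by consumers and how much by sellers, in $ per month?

Demand slope: (175 − 179)/(43 − 41) = -2, so Qd = 261 − 2P.
Supply slope: (167 − 212)/(33 − 42) = 5, so Qs = 5P + 2.
Without the tax, 261 − 2P = 5P + 2 gives 7P = 259, so P* = $37 and Q* = 187.
With the tax collected from sellers, supply shifts: Qs = 5(P − 21) + 2.
New equilibrium: consumers pay $52, sellers receive $31, Q = 157. (Wedge: Pb − Ps = 21.)
Burden on consumers: $15; on sellers: $6. (They sum to $21.)
The less price-elastic side of the market bears the larger share of a per-unit tax.

Consumers bear $15 per month; sellers bear $6 per month.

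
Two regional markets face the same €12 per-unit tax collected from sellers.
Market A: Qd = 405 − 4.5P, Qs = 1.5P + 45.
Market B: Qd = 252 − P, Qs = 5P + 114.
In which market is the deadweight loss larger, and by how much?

Market A: pre-tax P* = €60, Q* = 135; post-tax Q = 121.5; deadweight loss = €81.
Market B: pre-tax P* = €23, Q* = 229; post-tax Q = 219; deadweight loss = €60.
Difference: €81 vs €60 → market A is larger by €21.

Market A, by €21.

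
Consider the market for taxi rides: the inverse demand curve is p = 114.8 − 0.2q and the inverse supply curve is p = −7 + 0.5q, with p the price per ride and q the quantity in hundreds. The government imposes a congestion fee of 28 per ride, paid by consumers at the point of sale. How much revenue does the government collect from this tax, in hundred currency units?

Tax revenue = 3752 hundred.

Inverting to q(p) form: qd = 574 − 5p; qs = 2p + 14.
Without the tax, 574 − 5p = 2p + 14 gives 7p = 560, so p* = 80 and q* = 174.
With the tax collected from consumers, demand (in seller-price terms) shifts: qd = 574 − 5(p + 28).
New equilibrium: consumers pay 88, sellers receive 60, q = 134. (Wedge: pb − ps = 28.)
Revenue = t · Q = 28 · 134 = 3752.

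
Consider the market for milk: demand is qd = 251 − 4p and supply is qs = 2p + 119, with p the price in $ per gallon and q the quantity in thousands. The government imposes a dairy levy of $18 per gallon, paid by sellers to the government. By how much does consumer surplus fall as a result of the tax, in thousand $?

Without the tax, 251 − 4p = 2p + 119 gives 6p = 132, so p* = $22 and q* = 163.
With the tax collected from sellers, supply shifts: qs = 2(p − 18) + 119.
New equilibrium: consumers pay $28, sellers receive $10, q = 139. (Wedge: pb − ps = 18.)
ΔCS is the trapezoid between Q = 139 and Q = 163 of height $6: ½ · (163 + 139) · 6 = $906.

Consumer surplus falls by $906 thousand.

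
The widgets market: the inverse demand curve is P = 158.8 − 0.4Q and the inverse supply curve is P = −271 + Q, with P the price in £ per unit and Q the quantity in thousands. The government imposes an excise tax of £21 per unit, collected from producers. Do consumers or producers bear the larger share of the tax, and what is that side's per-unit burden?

Producers bear the larger share: £15 per unit.

Rewrite in direct form: Qd = 397 − 2.5P and Qs = P + 271.
Without the tax, 397 − 2.5P = P + 271 gives 3.5P = 126, so P* = £36 and Q* = 307.
With the tax collected from producers, supply shifts: Qs = (P − 21) + 271.
New equilibrium: consumers pay £42, producers receive £21, Q = 292. (Wedge: Pb − Ps = 21.)
Per-unit burden: consumers £6, producers £15.
Producers take the larger share because supply is less price-elastic here (demand slope 2.5 vs supply slope 1).
The less price-elastic side of the market bears the larger share of a per-unit tax.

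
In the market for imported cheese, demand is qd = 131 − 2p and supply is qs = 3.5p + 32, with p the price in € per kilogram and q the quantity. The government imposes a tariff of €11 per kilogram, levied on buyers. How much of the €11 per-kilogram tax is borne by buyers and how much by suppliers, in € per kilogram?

Buyers bear €7 per kilogram; suppliers bear €4 per kilogram.

Without the tax, 131 − 2p = 3.5p + 32 gives 5.5p = 99, so p* = €18 and q* = 95.
With the tax collected from buyers, demand (in seller-price terms) shifts: qd = 131 − 2(p + 11).
New equilibrium: buyers pay €25, suppliers receive €14, q = 81. (Wedge: pb − ps = 11.)
Burden on buyers: €7; on suppliers: €4. (They sum to €11.)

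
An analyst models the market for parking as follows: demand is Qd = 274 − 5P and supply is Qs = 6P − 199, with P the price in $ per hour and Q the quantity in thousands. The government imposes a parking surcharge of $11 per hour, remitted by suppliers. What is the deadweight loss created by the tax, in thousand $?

Deadweight loss = $165 thousand.

Before the tax: set 274 − 5P = 6P − 199 → P* = $43, Q* = 59.
With the tax collected from suppliers, supply shifts: Qs = 6(P − 11) − 199.
Solving gives Q = 29 with consumers paying $49 and suppliers receiving $38 (the $11 wedge).
Quantity falls by |ΔQ| = |59 − 29| = 30.
DWL = ½ · t · |ΔQ| = ½ · 11 · 30 = $165.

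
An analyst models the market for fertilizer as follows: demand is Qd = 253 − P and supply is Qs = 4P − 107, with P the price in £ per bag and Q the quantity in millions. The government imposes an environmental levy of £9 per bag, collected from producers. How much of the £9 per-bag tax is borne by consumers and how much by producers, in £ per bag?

Consumers bear £7.2 per bag; producers bear £1.8 per bag.

Before the tax: set 253 − P = 4P − 107 → P* = £72, Q* = 181.
With the tax collected from producers, supply shifts: Qs = 4(P − 9) − 107.
New equilibrium: consumers pay £79.2, producers receive £70.2, Q = 173.8. (Wedge: Pb − Ps = 9.)
Burden on consumers: £7.2; on producers: £1.8. (They sum to £9.)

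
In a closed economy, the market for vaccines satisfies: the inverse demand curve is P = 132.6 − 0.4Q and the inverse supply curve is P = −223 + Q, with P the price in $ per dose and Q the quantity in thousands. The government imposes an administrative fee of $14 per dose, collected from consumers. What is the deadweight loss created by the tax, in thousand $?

Deadweight loss = $70 thousand.

Inverting to Q(P) form: Qd = 331.5 − 2.5P; Qs = P + 223.
Before the tax: set 331.5 − 2.5P = P + 223 → P* = $31, Q* = 254.
With the tax collected from consumers, demand (in seller-price terms) shifts: Qd = 331.5 − 2.5(P + 14).
New equilibrium: consumers pay $35, sellers receive $21, Q = 244. (Wedge: Pb − Ps = 14.)
Quantity falls by |ΔQ| = |254 − 244| = 10.
DWL = ½ · t · |ΔQ| = ½ · 14 · 10 = $70.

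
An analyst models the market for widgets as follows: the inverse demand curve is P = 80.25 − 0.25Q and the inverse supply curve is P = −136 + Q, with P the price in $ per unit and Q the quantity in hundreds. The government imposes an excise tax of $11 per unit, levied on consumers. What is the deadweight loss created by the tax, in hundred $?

Deadweight loss = $48.4 hundred.

Rewrite in direct form: Qd = 321 − 4P and Qs = P + 136.
Before the tax: set 321 − 4P = P + 136 → P* = $37, Q* = 173.
With the tax collected from consumers, demand (in seller-price terms) shifts: Qd = 321 − 4(P + 11).
New equilibrium: consumers pay $39.2, producers receive $28.2, Q = 164.2. (Wedge: Pb − Ps = 11.)
Quantity falls by |ΔQ| = |173 − 164.2| = 8.8.
DWL = ½ · t · |ΔQ| = ½ · 11 · 8.8 = $48.4.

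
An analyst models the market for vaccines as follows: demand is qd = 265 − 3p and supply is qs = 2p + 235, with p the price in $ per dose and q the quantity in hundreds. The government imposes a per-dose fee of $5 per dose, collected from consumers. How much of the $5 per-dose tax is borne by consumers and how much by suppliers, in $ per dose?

Consumers bear $2 per dose; suppliers bear $3 per dose.

Before the tax: set 265 − 3p = 2p + 235 → p* = $6, q* = 247.
With the tax collected from consumers, demand (in seller-price terms) shifts: qd = 265 − 3(p + 5).
New equilibrium: consumers pay $8, suppliers receive $3, q = 241. (Wedge: pb − ps = 5.)
Burden on consumers: $2; on suppliers: $3. (They sum to $5.)
The less price-elastic side of the market bears the larger share of a per-unit tax.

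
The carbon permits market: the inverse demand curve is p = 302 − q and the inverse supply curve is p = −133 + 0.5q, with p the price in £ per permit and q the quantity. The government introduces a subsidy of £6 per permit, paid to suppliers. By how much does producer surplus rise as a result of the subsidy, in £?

Rewrite in direct form: qd = 302 − p and qs = 2p + 266.
Before the subsidy: set 302 − p = 2p + 266 → p* = £12, q* = 290.
With a per-unit subsidy paid to suppliers, each receives p + 6 per unit sold, so supply becomes qs = 2(p + 6) + 266.
New equilibrium: consumers pay £8, suppliers receive £14, q = 294. (Wedge: pb − ps = −6.)
ΔPS is the trapezoid between Q = 294 and Q = 290 of height £2: ½ · (290 + 294) · 2 = £584.

Producer surplus rises by £584.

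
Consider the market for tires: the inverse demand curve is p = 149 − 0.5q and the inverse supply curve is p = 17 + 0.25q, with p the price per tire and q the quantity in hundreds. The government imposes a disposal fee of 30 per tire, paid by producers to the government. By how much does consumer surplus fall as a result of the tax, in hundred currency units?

Consumer surplus falls by 3120 hundred.

Inverting to q(p) form: qd = 298 − 2p; qs = 4p − 68.
Without the tax, 298 − 2p = 4p − 68 gives 6p = 366, so p* = 61 and q* = 176.
With the tax collected from producers, supply shifts: qs = 4(p − 30) − 68.
New equilibrium: buyers pay 81, producers receive 51, q = 136. (Wedge: pb − ps = 30.)
ΔCS is the trapezoid between Q = 136 and Q = 176 of height 20: ½ · (176 + 136) · 20 = 3120.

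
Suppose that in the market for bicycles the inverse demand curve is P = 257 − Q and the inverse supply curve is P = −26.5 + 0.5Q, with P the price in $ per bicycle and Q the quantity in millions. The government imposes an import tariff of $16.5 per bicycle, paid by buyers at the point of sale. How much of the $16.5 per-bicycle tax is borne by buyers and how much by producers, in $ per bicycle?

Buyers bear $11 per bicycle; producers bear $5.5 per bicycle.

Inverting to Q(P) form: Qd = 257 − P; Qs = 2P + 53.
Before the tax: set 257 − P = 2P + 53 → P* = $68, Q* = 189.
With the tax collected from buyers, demand (in seller-price terms) shifts: Qd = 257 − (P + 16.5).
Solving gives Q = 178 with buyers paying $79 and producers receiving $62.5 (the $16.5 wedge).
Burden on buyers: $11; on producers: $5.5. (They sum to $16.5.)
The less price-elastic side of the market bears the larger share of a per-unit tax.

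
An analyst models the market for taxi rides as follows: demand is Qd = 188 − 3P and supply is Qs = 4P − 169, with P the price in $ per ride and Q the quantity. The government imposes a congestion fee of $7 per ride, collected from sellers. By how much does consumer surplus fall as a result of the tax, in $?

Before the tax: set 188 − 3P = 4P − 169 → P* = $51, Q* = 35.
With the tax collected from sellers, supply shifts: Qs = 4(P − 7) − 169.
Solving gives Q = 23 with buyers paying $55 and sellers receiving $48 (the $7 wedge).
ΔCS is the trapezoid between Q = 23 and Q = 35 of height $4: ½ · (35 + 23) · 4 = $116.

Consumer surplus falls by $116.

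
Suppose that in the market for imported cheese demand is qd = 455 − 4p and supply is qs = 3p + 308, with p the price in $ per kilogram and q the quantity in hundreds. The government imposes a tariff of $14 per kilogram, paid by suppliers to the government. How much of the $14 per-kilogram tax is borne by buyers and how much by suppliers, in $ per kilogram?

Before the tax: set 455 − 4p = 3p + 308 → p* = $21, q* = 371.
With the tax collected from suppliers, supply shifts: qs = 3(p − 14) + 308.
Solving gives q = 347 with buyers paying $27 and suppliers receiving $13 (the $14 wedge).
Burden on buyers: $6; on suppliers: $8. (They sum to $14.)
The less price-elastic side of the market bears the larger share of a per-unit tax.

Buyers bear $6 per kilogram; suppliers bear $8 per kilogram.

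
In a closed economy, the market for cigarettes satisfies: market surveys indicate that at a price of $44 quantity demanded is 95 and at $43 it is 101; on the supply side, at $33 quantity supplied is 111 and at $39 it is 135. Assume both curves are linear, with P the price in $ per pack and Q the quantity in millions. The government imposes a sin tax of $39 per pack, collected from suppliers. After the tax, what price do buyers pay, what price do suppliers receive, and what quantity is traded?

Demand slope: (101 − 95)/(43 − 44) = -6, so Qd = 359 − 6P.
Supply slope: (135 − 111)/(39 − 33) = 4, so Qs = 4P − 21.
Without the tax, 359 − 6P = 4P − 21 gives 10P = 380, so P* = $38 and Q* = 131.
With the tax collected from suppliers, supply shifts: Qs = 4(P − 39) − 21.
Solving gives Q = 37.4 with buyers paying $53.6 and suppliers receiving $14.6 (the $39 wedge).
The less price-elastic side of the market bears the larger share of a per-unit tax.

Buyers pay $53.6; suppliers receive $14.6; quantity = 37.4.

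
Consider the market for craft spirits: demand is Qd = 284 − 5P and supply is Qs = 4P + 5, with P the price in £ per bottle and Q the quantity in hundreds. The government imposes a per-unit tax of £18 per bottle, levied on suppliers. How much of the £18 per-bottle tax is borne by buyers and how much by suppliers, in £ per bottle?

Buyers bear £8 per bottle; suppliers bear £10 per bottle.

Before the tax: set 284 − 5P = 4P + 5 → P* = £31, Q* = 129.
With the tax collected from suppliers, supply shifts: Qs = 4(P − 18) + 5.
Solving gives Q = 89 with buyers paying £39 and suppliers receiving £21 (the £18 wedge).
Burden on buyers: £8; on suppliers: £10. (They sum to £18.)
The less price-elastic side of the market bears the larger share of a per-unit tax.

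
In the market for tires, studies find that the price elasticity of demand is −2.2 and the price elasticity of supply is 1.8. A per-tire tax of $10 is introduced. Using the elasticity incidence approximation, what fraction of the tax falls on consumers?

Incidence ratio: consumers' share ≈ εs / (εs + |εd|) = 1.8 / (1.8 + 2.2) = 0.45.
Supply is the less elastic side, so consumers bear the smaller share.

Consumers' share ≈ 0.45.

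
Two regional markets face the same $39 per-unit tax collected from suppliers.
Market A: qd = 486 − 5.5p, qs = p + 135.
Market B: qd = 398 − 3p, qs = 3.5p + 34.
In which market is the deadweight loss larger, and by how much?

Market A: pre-tax p* = $54, q* = 189; post-tax q = 156; deadweight loss = $643.5.
Market B: pre-tax p* = $56, q* = 230; post-tax q = 167; deadweight loss = $1228.5.
Difference: $643.5 vs $1228.5 → market B is larger by $585.

Market B, by $585.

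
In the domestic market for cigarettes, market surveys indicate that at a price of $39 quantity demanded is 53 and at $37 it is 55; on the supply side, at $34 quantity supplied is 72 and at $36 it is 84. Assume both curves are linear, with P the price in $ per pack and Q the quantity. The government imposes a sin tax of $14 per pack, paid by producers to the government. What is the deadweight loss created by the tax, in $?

Demand slope: (55 − 53)/(37 − 39) = -1, so Qd = 92 − P.
Supply slope: (84 − 72)/(36 − 34) = 6, so Qs = 6P − 132.
Before the tax: set 92 − P = 6P − 132 → P* = $32, Q* = 60.
With the tax collected from producers, supply shifts: Qs = 6(P − 14) − 132.
New equilibrium: buyers pay $44, producers receive $30, Q = 48. (Wedge: Pb − Ps = 14.)
Quantity falls by |ΔQ| = |60 − 48| = 12.
DWL = ½ · t · |ΔQ| = ½ · 14 · 12 = $84.

Deadweight loss = $84.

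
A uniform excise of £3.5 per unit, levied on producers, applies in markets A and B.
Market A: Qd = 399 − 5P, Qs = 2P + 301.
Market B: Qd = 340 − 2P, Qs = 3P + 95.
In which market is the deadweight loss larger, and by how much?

Market A: pre-tax P* = £14, Q* = 329; post-tax Q = 324; deadweight loss = £8.75.
Market B: pre-tax P* = £49, Q* = 242; post-tax Q = 237.8; deadweight loss = £7.35.
Difference: £8.75 vs £7.35 → market A is larger by £1.4.

Market A, by £1.4.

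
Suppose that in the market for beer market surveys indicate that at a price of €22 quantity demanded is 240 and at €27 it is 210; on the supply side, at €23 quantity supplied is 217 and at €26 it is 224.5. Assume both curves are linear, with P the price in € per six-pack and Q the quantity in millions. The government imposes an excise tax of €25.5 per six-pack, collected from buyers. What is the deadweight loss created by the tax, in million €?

Demand slope: (210 − 240)/(27 − 22) = -6, so Qd = 372 − 6P.
Supply slope: (224.5 − 217)/(26 − 23) = 2.5, so Qs = 2.5P + 159.5.
Before the tax: set 372 − 6P = 2.5P + 159.5 → P* = €25, Q* = 222.
With the tax collected from buyers, demand (in seller-price terms) shifts: Qd = 372 − 6(P + 25.5).
New equilibrium: buyers pay €32.5, suppliers receive €7, Q = 177. (Wedge: Pb − Ps = 25.5.)
Quantity falls by |ΔQ| = |222 − 177| = 45.
DWL = ½ · t · |ΔQ| = ½ · 25.5 · 45 = €573.75.

Deadweight loss = €573.75 million.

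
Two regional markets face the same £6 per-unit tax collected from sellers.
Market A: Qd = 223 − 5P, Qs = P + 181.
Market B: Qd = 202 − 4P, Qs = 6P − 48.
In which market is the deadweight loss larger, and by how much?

Market B, by £28.2.

Market A: pre-tax P* = £7, Q* = 188; post-tax Q = 183; deadweight loss = £15.
Market B: pre-tax P* = £25, Q* = 102; post-tax Q = 87.6; deadweight loss = £43.2.
Difference: £15 vs £43.2 → market B is larger by £28.2.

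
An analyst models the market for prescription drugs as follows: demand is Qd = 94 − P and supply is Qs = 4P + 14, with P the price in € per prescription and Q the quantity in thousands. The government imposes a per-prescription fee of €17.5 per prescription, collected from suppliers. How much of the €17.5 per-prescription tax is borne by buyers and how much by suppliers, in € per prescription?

Buyers bear €14 per prescription; suppliers bear €3.5 per prescription.

Without the tax, 94 − P = 4P + 14 gives 5P = 80, so P* = €16 and Q* = 78.
With the tax collected from suppliers, supply shifts: Qs = 4(P − 17.5) + 14.
Solving gives Q = 64 with buyers paying €30 and suppliers receiving €12.5 (the €17.5 wedge).
Burden on buyers: €14; on suppliers: €3.5. (They sum to €17.5.)
The less price-elastic side of the market bears the larger share of a per-unit tax.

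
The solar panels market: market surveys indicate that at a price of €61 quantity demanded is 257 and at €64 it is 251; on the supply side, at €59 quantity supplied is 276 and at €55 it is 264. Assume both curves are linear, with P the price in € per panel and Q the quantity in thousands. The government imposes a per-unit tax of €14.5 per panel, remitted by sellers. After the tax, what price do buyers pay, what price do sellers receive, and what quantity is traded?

Demand slope: (251 − 257)/(64 − 61) = -2, so Qd = 379 − 2P.
Supply slope: (264 − 276)/(55 − 59) = 3, so Qs = 3P + 99.
Before the tax: set 379 − 2P = 3P + 99 → P* = €56, Q* = 267.
With the tax collected from sellers, supply shifts: Qs = 3(P − 14.5) + 99.
Solving gives Q = 249.6 with buyers paying €64.7 and sellers receiving €50.2 (the €14.5 wedge).
The less price-elastic side of the market bears the larger share of a per-unit tax.

Buyers pay €64.7; sellers receive €50.2; quantity = 249.6.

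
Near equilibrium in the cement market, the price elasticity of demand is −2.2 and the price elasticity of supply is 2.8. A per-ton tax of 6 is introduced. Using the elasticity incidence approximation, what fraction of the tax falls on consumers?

Consumers' share ≈ 0.56.

Incidence ratio: consumers' share ≈ εs / (εs + |εd|) = 2.8 / (2.8 + 2.2) = 0.56.
Supply is the more elastic side, so consumers bear the larger share.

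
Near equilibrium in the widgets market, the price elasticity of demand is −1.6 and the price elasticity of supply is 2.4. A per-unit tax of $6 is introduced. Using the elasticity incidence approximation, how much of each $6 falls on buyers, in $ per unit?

Buyers bear ≈ $3.6 per unit.

Incidence ratio: buyers' share ≈ εs / (εs + |εd|) = 2.4 / (2.4 + 1.6) = 0.6.
So buyers bear ≈ 0.6 × $6 = $3.6; sellers bear $2.4.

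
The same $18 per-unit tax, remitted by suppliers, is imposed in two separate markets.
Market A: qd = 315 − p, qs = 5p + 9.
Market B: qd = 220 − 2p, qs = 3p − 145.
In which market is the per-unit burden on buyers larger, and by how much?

Market A, by $4.2.

Market A: pre-tax p* = $51, q* = 264; post-tax q = 249; per-unit burden on buyers = $15.
Market B: pre-tax p* = $73, q* = 74; post-tax q = 52.4; per-unit burden on buyers = $10.8.
Difference: $15 vs $10.8 → market A is larger by $4.2.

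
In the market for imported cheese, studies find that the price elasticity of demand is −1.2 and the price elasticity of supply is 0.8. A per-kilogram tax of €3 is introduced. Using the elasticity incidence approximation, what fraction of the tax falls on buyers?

Buyers' share ≈ 0.4.

Incidence ratio: buyers' share ≈ εs / (εs + |εd|) = 0.8 / (0.8 + 1.2) = 0.4.
Supply is the less elastic side, so buyers bear the smaller share.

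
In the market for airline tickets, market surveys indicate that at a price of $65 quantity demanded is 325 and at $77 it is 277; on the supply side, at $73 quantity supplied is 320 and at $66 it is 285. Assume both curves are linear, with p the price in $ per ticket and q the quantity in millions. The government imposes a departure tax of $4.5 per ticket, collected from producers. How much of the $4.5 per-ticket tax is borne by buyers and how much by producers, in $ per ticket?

Demand slope: (277 − 325)/(77 − 65) = -4, so qd = 585 − 4p.
Supply slope: (285 − 320)/(66 − 73) = 5, so qs = 5p − 45.
Before the tax: set 585 − 4p = 5p − 45 → p* = $70, q* = 305.
With the tax collected from producers, supply shifts: qs = 5(p − 4.5) − 45.
New equilibrium: buyers pay $72.5, producers receive $68, q = 295. (Wedge: pb − ps = 4.5.)
Burden on buyers: $2.5; on producers: $2. (They sum to $4.5.)
The less price-elastic side of the market bears the larger share of a per-unit tax.

Buyers bear $2.5 per ticket; producers bear $2 per ticket.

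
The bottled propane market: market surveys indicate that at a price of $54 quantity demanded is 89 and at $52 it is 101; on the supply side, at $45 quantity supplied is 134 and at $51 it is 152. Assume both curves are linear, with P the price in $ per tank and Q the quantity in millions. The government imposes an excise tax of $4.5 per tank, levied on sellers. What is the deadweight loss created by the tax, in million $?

Deadweight loss = $20.25 million.

Demand slope: (101 − 89)/(52 − 54) = -6, so Qd = 413 − 6P.
Supply slope: (152 − 134)/(51 − 45) = 3, so Qs = 3P − 1.
Without the tax, 413 − 6P = 3P − 1 gives 9P = 414, so P* = $46 and Q* = 137.
With the tax collected from sellers, supply shifts: Qs = 3(P − 4.5) − 1.
Solving gives Q = 128 with buyers paying $47.5 and sellers receiving $43 (the $4.5 wedge).
Quantity falls by |ΔQ| = |137 − 128| = 9.
DWL = ½ · t · |ΔQ| = ½ · 4.5 · 9 = $20.25.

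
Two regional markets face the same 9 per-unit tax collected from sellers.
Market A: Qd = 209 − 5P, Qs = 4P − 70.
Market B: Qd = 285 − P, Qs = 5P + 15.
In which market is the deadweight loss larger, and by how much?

Market A: pre-tax P* = 31, Q* = 54; post-tax Q = 34; deadweight loss = 90.
Market B: pre-tax P* = 45, Q* = 240; post-tax Q = 232.5; deadweight loss = 33.75.
Difference: 90 vs 33.75 → market A is larger by 56.25.

Market A, by 56.25.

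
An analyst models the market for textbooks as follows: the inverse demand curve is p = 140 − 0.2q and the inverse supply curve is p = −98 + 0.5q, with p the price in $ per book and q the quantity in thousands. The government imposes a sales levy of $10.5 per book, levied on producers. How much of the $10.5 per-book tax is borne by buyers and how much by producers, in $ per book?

Buyers bear $3 per book; producers bear $7.5 per book.

Rewrite in direct form: qd = 700 − 5p and qs = 2p + 196.
Without the tax, 700 − 5p = 2p + 196 gives 7p = 504, so p* = $72 and q* = 340.
With the tax collected from producers, supply shifts: qs = 2(p − 10.5) + 196.
Solving gives q = 325 with buyers paying $75 and producers receiving $64.5 (the $10.5 wedge).
Burden on buyers: $3; on producers: $7.5. (They sum to $10.5.)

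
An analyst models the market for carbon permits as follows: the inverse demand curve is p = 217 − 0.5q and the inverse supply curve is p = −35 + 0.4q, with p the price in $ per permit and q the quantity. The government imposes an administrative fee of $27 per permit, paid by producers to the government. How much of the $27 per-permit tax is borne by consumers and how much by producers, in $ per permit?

Consumers bear $15 per permit; producers bear $12 per permit.

Inverting to q(p) form: qd = 434 − 2p; qs = 2.5p + 87.5.
Without the tax, 434 − 2p = 2.5p + 87.5 gives 4.5p = 346.5, so p* = $77 and q* = 280.
With the tax collected from producers, supply shifts: qs = 2.5(p − 27) + 87.5.
New equilibrium: consumers pay $92, producers receive $65, q = 250. (Wedge: pb − ps = 27.)
Burden on consumers: $15; on producers: $12. (They sum to $27.)
The less price-elastic side of the market bears the larger share of a per-unit tax.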